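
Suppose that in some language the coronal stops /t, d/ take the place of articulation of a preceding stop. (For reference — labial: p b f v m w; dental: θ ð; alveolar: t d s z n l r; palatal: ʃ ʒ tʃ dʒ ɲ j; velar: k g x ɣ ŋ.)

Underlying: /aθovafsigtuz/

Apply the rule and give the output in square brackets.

[aθovafsigkuz]

/t/ after /g/ (velar) → [k]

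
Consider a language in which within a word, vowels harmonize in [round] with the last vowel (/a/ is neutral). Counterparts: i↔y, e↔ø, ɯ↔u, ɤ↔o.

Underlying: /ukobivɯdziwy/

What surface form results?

[ukobyvudzywy]

/i/ harmonizes with /y/ ([+round]) → [y]
/ɯ/ harmonizes with /y/ ([+round]) → [u]
/i/ harmonizes with /y/ ([+round]) → [y]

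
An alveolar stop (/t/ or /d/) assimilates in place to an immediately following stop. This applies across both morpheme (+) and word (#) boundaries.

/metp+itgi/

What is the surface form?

/t/ before /p/ (labial) → [p]
/t/ before /g/ (velar) → [k]

[mepp+ikgi]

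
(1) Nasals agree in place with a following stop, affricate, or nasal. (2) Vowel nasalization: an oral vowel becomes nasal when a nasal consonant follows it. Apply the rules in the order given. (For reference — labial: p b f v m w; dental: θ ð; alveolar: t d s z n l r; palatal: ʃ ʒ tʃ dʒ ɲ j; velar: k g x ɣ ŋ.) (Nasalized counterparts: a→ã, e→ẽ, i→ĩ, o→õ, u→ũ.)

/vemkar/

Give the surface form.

Rule 1: /m/ before /k/ (velar) → [ŋ]
After rule 1: veŋkar
Rule 2: /e/ before nasal /ŋ/ → [ẽ]

[vẽŋkar]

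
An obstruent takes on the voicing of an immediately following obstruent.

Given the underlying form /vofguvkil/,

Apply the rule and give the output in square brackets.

[vovgufkil]

/f/ before /g/ (voiced) → [v]
/v/ before /k/ (voiceless) → [f]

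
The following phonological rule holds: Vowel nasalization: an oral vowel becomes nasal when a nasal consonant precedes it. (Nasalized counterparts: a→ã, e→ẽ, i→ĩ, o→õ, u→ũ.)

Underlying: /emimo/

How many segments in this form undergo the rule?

/i/ after nasal /m/ → [ĩ]
/o/ after nasal /m/ → [õ]
2 segments change.

2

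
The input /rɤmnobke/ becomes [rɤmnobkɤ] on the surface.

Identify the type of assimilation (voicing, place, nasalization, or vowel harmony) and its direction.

/e/→[ɤ].
Vowels agree with the first vowel, so the harmony is progressive.

vowel harmony, progressive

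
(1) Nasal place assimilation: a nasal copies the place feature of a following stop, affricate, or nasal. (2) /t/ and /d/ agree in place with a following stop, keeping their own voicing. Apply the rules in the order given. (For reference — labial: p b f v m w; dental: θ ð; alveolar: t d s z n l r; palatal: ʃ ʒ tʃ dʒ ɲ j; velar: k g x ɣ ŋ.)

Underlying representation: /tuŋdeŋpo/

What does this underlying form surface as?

Rule 1: /ŋ/ before /d/ (alveolar) → [n]
Rule 1: /ŋ/ before /p/ (labial) → [m]
After rule 1: tundempo
Rule 2: no segment meets the rule's conditions; no change.

[tundempo]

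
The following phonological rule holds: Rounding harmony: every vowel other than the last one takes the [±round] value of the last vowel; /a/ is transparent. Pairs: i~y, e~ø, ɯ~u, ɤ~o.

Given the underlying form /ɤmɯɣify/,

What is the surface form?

/ɤ/ harmonizes with /y/ ([+round]) → [o]
/ɯ/ harmonizes with /y/ ([+round]) → [u]
/i/ harmonizes with /y/ ([+round]) → [y]

[omuɣyfy]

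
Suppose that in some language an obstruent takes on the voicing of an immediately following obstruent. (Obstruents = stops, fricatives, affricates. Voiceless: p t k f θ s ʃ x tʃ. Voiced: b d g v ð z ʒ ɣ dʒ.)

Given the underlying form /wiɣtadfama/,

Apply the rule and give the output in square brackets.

/ɣ/ before /t/ (voiceless) → [x]
/d/ before /f/ (voiceless) → [t]

[wixtatfama]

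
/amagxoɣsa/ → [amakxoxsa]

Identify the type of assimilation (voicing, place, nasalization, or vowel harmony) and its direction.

/g/→[k] /ɣ/→[x].
Each target copies a feature from the following segment, so the direction is regressive.

voicing assimilation, regressive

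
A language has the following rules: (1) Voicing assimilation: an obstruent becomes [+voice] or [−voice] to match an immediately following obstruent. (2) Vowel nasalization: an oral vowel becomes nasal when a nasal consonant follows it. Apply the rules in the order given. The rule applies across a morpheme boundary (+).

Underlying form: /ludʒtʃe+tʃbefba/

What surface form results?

[lutʃtʃe+dʒbevba]

Rule 1: /dʒ/ before /tʃ/ (voiceless) → [tʃ]
Rule 1: /tʃ/ before /b/ (voiced) → [dʒ]
Rule 1: /f/ before /b/ (voiced) → [v]
After rule 1: lutʃtʃe+dʒbevba
Rule 2: no segment meets the rule's conditions; no change.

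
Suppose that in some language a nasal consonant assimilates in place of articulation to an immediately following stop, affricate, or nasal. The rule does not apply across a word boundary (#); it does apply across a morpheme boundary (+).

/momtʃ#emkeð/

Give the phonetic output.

/m/ before /tʃ/ (palatal) → [ɲ]
/m/ before /k/ (velar) → [ŋ]

[moɲtʃ#eŋkeð]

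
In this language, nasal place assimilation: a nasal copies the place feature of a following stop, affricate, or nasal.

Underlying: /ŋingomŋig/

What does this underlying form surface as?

/n/ before /g/ (velar) → [ŋ]
/m/ before /ŋ/ (velar) → [ŋ]

[ŋiŋgoŋŋig]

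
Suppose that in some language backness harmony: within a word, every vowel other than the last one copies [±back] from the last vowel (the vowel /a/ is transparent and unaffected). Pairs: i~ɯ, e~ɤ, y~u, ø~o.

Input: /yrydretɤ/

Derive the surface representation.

/y/ harmonizes with /ɤ/ ([+back]) → [u]
/y/ harmonizes with /ɤ/ ([+back]) → [u]
/e/ harmonizes with /ɤ/ ([+back]) → [ɤ]

[urudrɤtɤ]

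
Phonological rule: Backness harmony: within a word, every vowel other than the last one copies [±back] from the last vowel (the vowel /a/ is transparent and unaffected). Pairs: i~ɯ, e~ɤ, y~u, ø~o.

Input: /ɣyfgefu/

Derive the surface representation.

/y/ harmonizes with /u/ ([+back]) → [u]
/e/ harmonizes with /u/ ([+back]) → [ɤ]

[ɣufgɤfu]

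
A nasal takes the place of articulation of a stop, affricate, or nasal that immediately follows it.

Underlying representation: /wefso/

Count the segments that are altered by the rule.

0

No segment meets the rule's conditions.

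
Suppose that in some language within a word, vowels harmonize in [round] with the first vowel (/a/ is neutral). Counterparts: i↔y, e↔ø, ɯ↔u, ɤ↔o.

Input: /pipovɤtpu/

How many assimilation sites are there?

2

/o/ harmonizes with /i/ ([-round]) → [ɤ]
/u/ harmonizes with /i/ ([-round]) → [ɯ]
2 segments change.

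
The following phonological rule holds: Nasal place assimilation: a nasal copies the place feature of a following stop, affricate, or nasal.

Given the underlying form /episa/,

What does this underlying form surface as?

[episa]

no segment meets the rule's conditions; no change.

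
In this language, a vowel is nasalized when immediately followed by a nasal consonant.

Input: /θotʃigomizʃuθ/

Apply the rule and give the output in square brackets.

/o/ before nasal /m/ → [õ]

[θotʃigõmizʃuθ]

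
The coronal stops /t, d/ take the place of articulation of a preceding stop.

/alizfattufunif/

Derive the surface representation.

no segment meets the rule's conditions; no change.

[alizfattufunif]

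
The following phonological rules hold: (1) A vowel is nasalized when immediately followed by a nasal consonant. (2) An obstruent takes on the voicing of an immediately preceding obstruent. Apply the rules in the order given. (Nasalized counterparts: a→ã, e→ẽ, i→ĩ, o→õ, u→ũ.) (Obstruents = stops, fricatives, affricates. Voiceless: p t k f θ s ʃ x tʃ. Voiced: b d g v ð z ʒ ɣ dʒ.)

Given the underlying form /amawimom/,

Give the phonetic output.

[ãmawĩmõm]

Rule 1: /a/ before nasal /m/ → [ã]
Rule 1: /i/ before nasal /m/ → [ĩ]
Rule 1: /o/ before nasal /m/ → [õ]
After rule 1: ãmawĩmõm
Rule 2: no segment meets the rule's conditions; no change.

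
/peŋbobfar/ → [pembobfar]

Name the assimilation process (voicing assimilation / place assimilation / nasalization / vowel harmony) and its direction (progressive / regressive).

place assimilation, regressive

/ŋ/→[m].
Each target copies a feature from the following segment, so the direction is regressive.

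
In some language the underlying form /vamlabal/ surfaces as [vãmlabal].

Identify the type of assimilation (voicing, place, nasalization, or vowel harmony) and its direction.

nasalization, regressive

/a/→[ã].
Each target copies a feature from the following segment, so the direction is regressive.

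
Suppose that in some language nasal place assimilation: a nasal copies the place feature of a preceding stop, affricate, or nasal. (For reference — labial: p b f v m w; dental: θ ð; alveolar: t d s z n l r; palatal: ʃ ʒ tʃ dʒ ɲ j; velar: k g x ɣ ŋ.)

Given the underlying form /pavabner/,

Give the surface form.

[pavabmer]

/n/ after /b/ (labial) → [m]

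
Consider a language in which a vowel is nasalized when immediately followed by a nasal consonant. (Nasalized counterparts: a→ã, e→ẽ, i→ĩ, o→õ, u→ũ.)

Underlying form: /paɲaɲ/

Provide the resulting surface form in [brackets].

/a/ before nasal /ɲ/ → [ã]
/a/ before nasal /ɲ/ → [ã]

[pãɲãɲ]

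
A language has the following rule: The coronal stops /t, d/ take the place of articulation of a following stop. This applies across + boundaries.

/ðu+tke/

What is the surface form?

[ðu+kke]

/t/ before /k/ (velar) → [k]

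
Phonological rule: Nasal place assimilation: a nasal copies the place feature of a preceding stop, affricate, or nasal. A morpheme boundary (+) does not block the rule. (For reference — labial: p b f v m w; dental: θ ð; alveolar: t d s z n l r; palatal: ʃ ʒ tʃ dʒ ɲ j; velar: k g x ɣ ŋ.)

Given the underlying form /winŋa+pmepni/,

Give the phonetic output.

/ŋ/ after /n/ (alveolar) → [n]
/n/ after /p/ (labial) → [m]

[winna+pmepmi]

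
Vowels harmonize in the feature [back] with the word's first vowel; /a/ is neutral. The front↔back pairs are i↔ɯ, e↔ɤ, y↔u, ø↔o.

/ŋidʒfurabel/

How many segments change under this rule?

/u/ harmonizes with /i/ ([-back]) → [y]
1 segment changes.

1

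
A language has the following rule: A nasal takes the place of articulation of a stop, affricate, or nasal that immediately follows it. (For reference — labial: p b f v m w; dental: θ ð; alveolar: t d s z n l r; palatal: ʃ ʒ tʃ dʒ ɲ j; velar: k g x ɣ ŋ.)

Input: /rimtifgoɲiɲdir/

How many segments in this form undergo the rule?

2

/m/ before /t/ (alveolar) → [n]
/ɲ/ before /d/ (alveolar) → [n]
2 segments change.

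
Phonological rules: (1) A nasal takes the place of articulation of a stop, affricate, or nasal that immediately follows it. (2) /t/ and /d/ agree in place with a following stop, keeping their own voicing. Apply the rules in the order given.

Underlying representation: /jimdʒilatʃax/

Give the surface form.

[jiɲdʒilatʃax]

Rule 1: /m/ before /dʒ/ (palatal) → [ɲ]
After rule 1: jiɲdʒilatʃax
Rule 2: no segment meets the rule's conditions; no change.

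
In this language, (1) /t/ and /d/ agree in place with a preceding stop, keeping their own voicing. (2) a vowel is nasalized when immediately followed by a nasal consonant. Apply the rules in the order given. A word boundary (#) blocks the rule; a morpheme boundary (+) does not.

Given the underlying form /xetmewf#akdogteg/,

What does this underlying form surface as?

[xetmewf#akgogkeg]

Rule 1: /d/ after /k/ (velar) → [g]
Rule 1: /t/ after /g/ (velar) → [k]
After rule 1: xetmewf#akgogkeg
Rule 2: no segment meets the rule's conditions; no change.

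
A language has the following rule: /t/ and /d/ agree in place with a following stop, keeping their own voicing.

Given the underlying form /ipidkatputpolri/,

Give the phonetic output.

/d/ before /k/ (velar) → [g]
/t/ before /p/ (labial) → [p]
/t/ before /p/ (labial) → [p]

[ipigkappuppolri]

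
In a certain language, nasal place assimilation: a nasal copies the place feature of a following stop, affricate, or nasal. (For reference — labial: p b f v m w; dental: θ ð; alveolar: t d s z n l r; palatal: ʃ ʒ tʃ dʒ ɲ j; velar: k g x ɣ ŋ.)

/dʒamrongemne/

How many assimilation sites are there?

2

/n/ before /g/ (velar) → [ŋ]
/m/ before /n/ (alveolar) → [n]
2 segments change.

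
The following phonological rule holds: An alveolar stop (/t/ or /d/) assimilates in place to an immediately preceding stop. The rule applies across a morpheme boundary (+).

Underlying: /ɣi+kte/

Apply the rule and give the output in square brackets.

[ɣi+kke]

/t/ after /k/ (velar) → [k]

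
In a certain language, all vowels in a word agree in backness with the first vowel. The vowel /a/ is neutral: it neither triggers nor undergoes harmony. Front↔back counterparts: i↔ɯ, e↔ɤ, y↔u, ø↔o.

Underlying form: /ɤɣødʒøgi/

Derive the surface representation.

[ɤɣodʒogɯ]

/ø/ harmonizes with /ɤ/ ([+back]) → [o]
/ø/ harmonizes with /ɤ/ ([+back]) → [o]
/i/ harmonizes with /ɤ/ ([+back]) → [ɯ]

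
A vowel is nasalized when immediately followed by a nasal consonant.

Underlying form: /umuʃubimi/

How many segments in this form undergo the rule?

/u/ before nasal /m/ → [ũ]
/i/ before nasal /m/ → [ĩ]
2 segments change.

2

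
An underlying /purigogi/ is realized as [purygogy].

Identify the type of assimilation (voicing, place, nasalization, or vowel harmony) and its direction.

vowel harmony, progressive

/i/→[y] /i/→[y].
Vowels agree with the first vowel, so the harmony is progressive.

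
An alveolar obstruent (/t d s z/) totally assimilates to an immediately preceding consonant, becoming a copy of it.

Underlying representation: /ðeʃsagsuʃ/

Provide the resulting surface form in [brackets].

/s/ after /ʃ/ → [ʃ] (total assimilation)
/s/ after /g/ → [g] (total assimilation)

[ðeʃʃagguʃ]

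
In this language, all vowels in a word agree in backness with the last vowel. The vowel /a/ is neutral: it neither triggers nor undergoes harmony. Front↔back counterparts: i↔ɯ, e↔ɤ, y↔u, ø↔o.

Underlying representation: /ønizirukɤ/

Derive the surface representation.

/ø/ harmonizes with /ɤ/ ([+back]) → [o]
/i/ harmonizes with /ɤ/ ([+back]) → [ɯ]
/i/ harmonizes with /ɤ/ ([+back]) → [ɯ]

[onɯzɯrukɤ]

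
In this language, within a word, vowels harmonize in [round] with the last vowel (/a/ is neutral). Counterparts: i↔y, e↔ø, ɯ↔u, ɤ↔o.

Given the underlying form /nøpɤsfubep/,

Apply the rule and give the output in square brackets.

/ø/ harmonizes with /e/ ([-round]) → [e]
/u/ harmonizes with /e/ ([-round]) → [ɯ]

[nepɤsfɯbep]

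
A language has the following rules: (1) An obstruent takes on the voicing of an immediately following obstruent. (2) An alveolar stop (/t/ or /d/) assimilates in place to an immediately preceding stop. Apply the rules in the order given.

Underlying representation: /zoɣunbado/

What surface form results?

[zoɣunbado]

Rule 1: no segment meets the rule's conditions; no change.
After rule 1: zoɣunbado
Rule 2: no segment meets the rule's conditions; no change.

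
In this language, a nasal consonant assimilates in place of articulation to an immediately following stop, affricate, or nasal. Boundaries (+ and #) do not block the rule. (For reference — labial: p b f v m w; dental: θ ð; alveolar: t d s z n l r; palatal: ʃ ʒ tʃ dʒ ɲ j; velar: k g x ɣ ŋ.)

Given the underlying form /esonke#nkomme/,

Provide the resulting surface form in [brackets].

[esoŋke#ŋkomme]

/n/ before /k/ (velar) → [ŋ]
/n/ before /k/ (velar) → [ŋ]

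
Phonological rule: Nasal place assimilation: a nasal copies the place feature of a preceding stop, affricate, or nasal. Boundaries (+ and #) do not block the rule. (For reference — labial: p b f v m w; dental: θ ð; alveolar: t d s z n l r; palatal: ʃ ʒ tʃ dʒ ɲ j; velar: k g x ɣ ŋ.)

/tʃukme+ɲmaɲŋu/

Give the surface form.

[tʃukŋe+ɲɲaɲɲu]

/m/ after /k/ (velar) → [ŋ]
/m/ after /ɲ/ (palatal) → [ɲ]
/ŋ/ after /ɲ/ (palatal) → [ɲ]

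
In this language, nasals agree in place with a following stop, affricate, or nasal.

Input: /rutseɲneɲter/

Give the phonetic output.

/ɲ/ before /n/ (alveolar) → [n]
/ɲ/ before /t/ (alveolar) → [n]

[rutsennenter]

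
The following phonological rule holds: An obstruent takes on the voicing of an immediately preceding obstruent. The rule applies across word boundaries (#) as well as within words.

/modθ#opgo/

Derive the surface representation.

/θ/ after /d/ (voiced) → [ð]
/g/ after /p/ (voiceless) → [k]

[modð#opko]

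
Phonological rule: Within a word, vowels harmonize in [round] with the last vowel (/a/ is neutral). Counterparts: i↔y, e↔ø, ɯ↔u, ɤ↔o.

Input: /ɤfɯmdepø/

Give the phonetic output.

[ofumdøpø]

/ɤ/ harmonizes with /ø/ ([+round]) → [o]
/ɯ/ harmonizes with /ø/ ([+round]) → [u]
/e/ harmonizes with /ø/ ([+round]) → [ø]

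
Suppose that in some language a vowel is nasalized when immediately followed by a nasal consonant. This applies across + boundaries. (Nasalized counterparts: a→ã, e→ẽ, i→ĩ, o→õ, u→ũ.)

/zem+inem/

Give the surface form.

/e/ before nasal /m/ → [ẽ]
/i/ before nasal /n/ → [ĩ]
/e/ before nasal /m/ → [ẽ]

[zẽm+ĩnẽm]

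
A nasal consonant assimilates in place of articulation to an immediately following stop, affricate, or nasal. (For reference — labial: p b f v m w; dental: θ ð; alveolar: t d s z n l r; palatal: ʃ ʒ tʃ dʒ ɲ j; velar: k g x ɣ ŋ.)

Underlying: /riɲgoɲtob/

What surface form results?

[riŋgontob]

/ɲ/ before /g/ (velar) → [ŋ]
/ɲ/ before /t/ (alveolar) → [n]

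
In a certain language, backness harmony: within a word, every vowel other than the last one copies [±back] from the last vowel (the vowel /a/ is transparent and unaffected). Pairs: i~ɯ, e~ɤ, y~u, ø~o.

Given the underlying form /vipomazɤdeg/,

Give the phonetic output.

[vipømazedeg]

/o/ harmonizes with /e/ ([-back]) → [ø]
/ɤ/ harmonizes with /e/ ([-back]) → [e]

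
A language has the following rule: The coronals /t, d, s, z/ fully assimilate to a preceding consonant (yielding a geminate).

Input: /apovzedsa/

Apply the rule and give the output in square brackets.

[apovvedda]

/z/ after /v/ → [v] (total assimilation)
/s/ after /d/ → [d] (total assimilation)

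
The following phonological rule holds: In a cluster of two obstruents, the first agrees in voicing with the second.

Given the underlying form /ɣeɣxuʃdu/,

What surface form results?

/ɣ/ before /x/ (voiceless) → [x]
/ʃ/ before /d/ (voiced) → [ʒ]

[ɣexxuʒdu]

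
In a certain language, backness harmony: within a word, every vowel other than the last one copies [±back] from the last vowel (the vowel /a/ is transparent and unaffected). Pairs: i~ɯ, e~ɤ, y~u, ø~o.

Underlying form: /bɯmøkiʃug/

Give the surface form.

/ø/ harmonizes with /u/ ([+back]) → [o]
/i/ harmonizes with /u/ ([+back]) → [ɯ]

[bɯmokɯʃug]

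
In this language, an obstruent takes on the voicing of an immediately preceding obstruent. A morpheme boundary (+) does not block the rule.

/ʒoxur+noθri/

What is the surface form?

[ʒoxur+noθri]

no segment meets the rule's conditions; no change.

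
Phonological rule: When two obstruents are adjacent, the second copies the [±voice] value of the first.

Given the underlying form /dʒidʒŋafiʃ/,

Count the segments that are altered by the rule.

0

No segment meets the rule's conditions.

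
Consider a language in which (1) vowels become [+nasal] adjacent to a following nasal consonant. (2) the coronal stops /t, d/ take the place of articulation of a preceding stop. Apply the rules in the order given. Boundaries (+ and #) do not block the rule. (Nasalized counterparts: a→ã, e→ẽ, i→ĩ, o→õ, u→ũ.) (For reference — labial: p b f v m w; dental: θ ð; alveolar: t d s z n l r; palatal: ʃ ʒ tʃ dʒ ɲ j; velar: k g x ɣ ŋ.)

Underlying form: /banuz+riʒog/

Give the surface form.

Rule 1: /a/ before nasal /n/ → [ã]
After rule 1: bãnuz+riʒog
Rule 2: no segment meets the rule's conditions; no change.

[bãnuz+riʒog]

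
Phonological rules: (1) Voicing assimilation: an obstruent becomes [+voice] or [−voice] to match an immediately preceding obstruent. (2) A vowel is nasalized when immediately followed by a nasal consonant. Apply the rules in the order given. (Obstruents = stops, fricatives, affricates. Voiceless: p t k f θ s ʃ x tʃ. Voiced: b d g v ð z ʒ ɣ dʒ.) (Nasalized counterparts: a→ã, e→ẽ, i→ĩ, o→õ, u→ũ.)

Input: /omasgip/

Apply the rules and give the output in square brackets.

[õmaskip]

Rule 1: /g/ after /s/ (voiceless) → [k]
After rule 1: omaskip
Rule 2: /o/ before nasal /m/ → [õ]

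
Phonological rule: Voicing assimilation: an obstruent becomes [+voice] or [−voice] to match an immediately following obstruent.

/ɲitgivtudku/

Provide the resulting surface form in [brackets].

[ɲidgiftutku]

/t/ before /g/ (voiced) → [d]
/v/ before /t/ (voiceless) → [f]
/d/ before /k/ (voiceless) → [t]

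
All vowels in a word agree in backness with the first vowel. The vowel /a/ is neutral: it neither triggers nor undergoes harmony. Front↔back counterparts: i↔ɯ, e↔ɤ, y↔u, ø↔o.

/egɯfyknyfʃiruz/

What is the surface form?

/ɯ/ harmonizes with /e/ ([-back]) → [i]
/u/ harmonizes with /e/ ([-back]) → [y]

[egifyknyfʃiryz]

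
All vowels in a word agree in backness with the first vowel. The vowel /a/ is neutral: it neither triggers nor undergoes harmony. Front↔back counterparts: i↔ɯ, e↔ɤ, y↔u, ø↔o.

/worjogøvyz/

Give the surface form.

/ø/ harmonizes with /o/ ([+back]) → [o]
/y/ harmonizes with /o/ ([+back]) → [u]

[worjogovuz]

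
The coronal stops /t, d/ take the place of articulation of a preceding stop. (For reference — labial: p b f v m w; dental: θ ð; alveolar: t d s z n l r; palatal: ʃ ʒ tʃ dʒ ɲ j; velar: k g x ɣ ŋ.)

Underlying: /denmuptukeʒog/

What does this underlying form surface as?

/t/ after /p/ (labial) → [p]

[denmuppukeʒog]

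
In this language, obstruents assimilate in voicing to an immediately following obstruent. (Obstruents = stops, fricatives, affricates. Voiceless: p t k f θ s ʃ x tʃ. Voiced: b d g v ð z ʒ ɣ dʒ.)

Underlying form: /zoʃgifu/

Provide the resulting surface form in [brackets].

/ʃ/ before /g/ (voiced) → [ʒ]

[zoʒgifu]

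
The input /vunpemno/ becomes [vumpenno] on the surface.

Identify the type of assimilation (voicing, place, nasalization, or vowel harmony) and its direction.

/n/→[m] /m/→[n].
Each target copies a feature from the following segment, so the direction is regressive.

place assimilation, regressive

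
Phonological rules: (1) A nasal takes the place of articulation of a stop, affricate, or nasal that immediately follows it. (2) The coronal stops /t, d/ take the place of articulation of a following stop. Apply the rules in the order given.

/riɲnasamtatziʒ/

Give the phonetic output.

Rule 1: /ɲ/ before /n/ (alveolar) → [n]
Rule 1: /m/ before /t/ (alveolar) → [n]
After rule 1: rinnasantatziʒ
Rule 2: no segment meets the rule's conditions; no change.

[rinnasantatziʒ]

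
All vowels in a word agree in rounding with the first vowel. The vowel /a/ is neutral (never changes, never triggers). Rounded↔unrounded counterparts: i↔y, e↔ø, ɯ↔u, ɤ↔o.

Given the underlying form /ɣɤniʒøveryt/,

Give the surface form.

/ø/ harmonizes with /ɤ/ ([-round]) → [e]
/y/ harmonizes with /ɤ/ ([-round]) → [i]

[ɣɤniʒeverit]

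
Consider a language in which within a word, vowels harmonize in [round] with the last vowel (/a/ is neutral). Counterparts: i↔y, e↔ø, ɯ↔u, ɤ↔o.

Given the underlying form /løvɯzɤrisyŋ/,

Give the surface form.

/ɯ/ harmonizes with /y/ ([+round]) → [u]
/ɤ/ harmonizes with /y/ ([+round]) → [o]
/i/ harmonizes with /y/ ([+round]) → [y]

[løvuzorysyŋ]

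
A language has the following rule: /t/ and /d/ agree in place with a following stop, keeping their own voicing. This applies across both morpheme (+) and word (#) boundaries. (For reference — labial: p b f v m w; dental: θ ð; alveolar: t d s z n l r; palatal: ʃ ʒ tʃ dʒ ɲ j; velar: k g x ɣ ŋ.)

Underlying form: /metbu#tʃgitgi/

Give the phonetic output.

[mepbu#tʃgikgi]

/t/ before /b/ (labial) → [p]
/t/ before /g/ (velar) → [k]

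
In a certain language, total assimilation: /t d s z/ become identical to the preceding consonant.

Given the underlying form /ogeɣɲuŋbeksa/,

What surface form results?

[ogeɣɲuŋbekka]

/s/ after /k/ → [k] (total assimilation)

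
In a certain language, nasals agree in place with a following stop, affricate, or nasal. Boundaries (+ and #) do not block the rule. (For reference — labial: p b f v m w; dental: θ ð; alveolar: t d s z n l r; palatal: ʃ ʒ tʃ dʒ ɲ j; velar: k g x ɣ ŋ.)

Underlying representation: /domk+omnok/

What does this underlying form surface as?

[doŋk+onnok]

/m/ before /k/ (velar) → [ŋ]
/m/ before /n/ (alveolar) → [n]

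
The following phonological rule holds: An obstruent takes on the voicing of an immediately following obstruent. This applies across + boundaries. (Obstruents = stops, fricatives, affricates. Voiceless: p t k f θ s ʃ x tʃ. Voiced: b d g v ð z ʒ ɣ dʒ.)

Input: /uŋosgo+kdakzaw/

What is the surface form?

/s/ before /g/ (voiced) → [z]
/k/ before /d/ (voiced) → [g]
/k/ before /z/ (voiced) → [g]

[uŋozgo+gdagzaw]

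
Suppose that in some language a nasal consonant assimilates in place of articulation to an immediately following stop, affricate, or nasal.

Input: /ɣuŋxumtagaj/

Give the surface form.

[ɣuŋxuntagaj]

/m/ before /t/ (alveolar) → [n]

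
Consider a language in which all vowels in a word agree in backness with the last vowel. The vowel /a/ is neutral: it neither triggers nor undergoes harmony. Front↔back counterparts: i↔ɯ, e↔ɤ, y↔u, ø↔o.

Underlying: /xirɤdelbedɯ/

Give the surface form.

[xɯrɤdɤlbɤdɯ]

/i/ harmonizes with /ɯ/ ([+back]) → [ɯ]
/e/ harmonizes with /ɯ/ ([+back]) → [ɤ]
/e/ harmonizes with /ɯ/ ([+back]) → [ɤ]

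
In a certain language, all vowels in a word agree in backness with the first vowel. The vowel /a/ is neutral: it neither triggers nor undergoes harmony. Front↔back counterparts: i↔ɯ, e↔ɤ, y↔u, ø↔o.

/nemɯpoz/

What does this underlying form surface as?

[nemipøz]

/ɯ/ harmonizes with /e/ ([-back]) → [i]
/o/ harmonizes with /e/ ([-back]) → [ø]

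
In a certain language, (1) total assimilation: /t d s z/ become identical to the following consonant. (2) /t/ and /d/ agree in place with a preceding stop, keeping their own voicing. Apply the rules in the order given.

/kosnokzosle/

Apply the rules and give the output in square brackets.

[konnokzolle]

Rule 1: /s/ before /n/ → [n] (total assimilation)
Rule 1: /s/ before /l/ → [l] (total assimilation)
After rule 1: konnokzolle
Rule 2: no segment meets the rule's conditions; no change.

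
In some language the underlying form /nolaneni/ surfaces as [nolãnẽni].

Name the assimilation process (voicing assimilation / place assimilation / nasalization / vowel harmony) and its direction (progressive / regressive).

/a/→[ã] /e/→[ẽ].
Each target copies a feature from the following segment, so the direction is regressive.

nasalization, regressive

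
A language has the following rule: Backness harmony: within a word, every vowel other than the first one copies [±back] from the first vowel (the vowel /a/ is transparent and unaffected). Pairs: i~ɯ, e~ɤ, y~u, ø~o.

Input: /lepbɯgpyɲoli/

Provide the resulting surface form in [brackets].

[lepbigpyɲøli]

/ɯ/ harmonizes with /e/ ([-back]) → [i]
/o/ harmonizes with /e/ ([-back]) → [ø]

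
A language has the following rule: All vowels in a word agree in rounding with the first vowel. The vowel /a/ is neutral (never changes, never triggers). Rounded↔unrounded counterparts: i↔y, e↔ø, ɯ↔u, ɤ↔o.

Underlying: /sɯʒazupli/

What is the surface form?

[sɯʒazɯpli]

/u/ harmonizes with /ɯ/ ([-round]) → [ɯ]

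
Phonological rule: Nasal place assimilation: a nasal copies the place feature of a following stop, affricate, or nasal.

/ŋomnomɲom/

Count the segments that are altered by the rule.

/m/ before /n/ (alveolar) → [n]
/m/ before /ɲ/ (palatal) → [ɲ]
2 segments change.

2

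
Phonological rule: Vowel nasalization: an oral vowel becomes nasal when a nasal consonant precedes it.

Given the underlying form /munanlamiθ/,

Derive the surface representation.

/u/ after nasal /m/ → [ũ]
/a/ after nasal /n/ → [ã]
/i/ after nasal /m/ → [ĩ]

[mũnãnlamĩθ]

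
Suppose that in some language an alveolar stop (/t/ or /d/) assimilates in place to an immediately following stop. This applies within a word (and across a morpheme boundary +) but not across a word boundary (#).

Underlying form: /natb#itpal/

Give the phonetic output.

/t/ before /b/ (labial) → [p]
/t/ before /p/ (labial) → [p]

[napb#ippal]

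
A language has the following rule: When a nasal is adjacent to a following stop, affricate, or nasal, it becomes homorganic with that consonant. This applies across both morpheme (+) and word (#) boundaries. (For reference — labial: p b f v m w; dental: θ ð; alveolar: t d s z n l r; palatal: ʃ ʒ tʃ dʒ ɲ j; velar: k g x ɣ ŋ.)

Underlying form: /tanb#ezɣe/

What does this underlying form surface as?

/n/ before /b/ (labial) → [m]

[tamb#ezɣe]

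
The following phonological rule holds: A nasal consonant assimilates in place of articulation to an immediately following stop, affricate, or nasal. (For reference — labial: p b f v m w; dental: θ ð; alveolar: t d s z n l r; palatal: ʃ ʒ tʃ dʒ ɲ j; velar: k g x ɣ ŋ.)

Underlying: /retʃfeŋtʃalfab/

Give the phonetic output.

[retʃfeɲtʃalfab]

/ŋ/ before /tʃ/ (palatal) → [ɲ]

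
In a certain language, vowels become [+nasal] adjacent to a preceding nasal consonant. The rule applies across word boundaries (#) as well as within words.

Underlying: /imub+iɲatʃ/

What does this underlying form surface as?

/u/ after nasal /m/ → [ũ]
/a/ after nasal /ɲ/ → [ã]

[imũb+iɲãtʃ]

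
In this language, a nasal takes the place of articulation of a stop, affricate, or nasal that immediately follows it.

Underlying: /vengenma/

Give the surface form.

[veŋgemma]

/n/ before /g/ (velar) → [ŋ]
/n/ before /m/ (labial) → [m]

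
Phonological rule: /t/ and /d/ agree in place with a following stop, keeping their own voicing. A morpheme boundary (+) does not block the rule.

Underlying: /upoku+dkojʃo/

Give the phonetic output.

[upoku+gkojʃo]

/d/ before /k/ (velar) → [g]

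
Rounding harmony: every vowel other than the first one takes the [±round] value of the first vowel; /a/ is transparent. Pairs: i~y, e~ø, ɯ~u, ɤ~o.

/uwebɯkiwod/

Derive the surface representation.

[uwøbukywod]

/e/ harmonizes with /u/ ([+round]) → [ø]
/ɯ/ harmonizes with /u/ ([+round]) → [u]
/i/ harmonizes with /u/ ([+round]) → [y]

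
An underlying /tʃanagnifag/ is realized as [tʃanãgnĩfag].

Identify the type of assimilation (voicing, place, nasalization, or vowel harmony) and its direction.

nasalization, progressive

/a/→[ã] /i/→[ĩ].
Each target copies a feature from the preceding segment, so the direction is progressive.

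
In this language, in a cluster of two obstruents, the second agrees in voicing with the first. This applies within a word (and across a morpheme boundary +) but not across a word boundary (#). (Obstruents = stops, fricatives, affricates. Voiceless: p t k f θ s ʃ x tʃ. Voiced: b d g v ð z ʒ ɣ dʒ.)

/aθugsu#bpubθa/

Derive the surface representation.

/s/ after /g/ (voiced) → [z]
/p/ after /b/ (voiced) → [b]
/θ/ after /b/ (voiced) → [ð]

[aθugzu#bbubða]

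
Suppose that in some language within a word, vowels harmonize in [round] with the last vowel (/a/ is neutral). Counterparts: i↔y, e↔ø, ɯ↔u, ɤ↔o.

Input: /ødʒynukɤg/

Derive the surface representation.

/ø/ harmonizes with /ɤ/ ([-round]) → [e]
/y/ harmonizes with /ɤ/ ([-round]) → [i]
/u/ harmonizes with /ɤ/ ([-round]) → [ɯ]

[edʒinɯkɤg]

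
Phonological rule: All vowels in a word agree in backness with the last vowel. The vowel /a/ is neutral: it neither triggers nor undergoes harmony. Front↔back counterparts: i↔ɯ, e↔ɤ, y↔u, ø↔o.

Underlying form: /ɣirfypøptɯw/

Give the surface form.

/i/ harmonizes with /ɯ/ ([+back]) → [ɯ]
/y/ harmonizes with /ɯ/ ([+back]) → [u]
/ø/ harmonizes with /ɯ/ ([+back]) → [o]

[ɣɯrfupoptɯw]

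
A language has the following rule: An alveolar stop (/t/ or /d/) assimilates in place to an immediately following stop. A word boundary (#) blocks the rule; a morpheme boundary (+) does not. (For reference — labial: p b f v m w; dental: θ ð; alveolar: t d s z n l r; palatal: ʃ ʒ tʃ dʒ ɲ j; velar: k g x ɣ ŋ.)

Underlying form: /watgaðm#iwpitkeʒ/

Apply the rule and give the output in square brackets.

[wakgaðm#iwpikkeʒ]

/t/ before /g/ (velar) → [k]
/t/ before /k/ (velar) → [k]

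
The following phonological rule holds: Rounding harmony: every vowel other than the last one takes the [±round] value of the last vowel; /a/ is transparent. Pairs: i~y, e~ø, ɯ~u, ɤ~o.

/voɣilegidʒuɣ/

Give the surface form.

[voɣyløgydʒuɣ]

/i/ harmonizes with /u/ ([+round]) → [y]
/e/ harmonizes with /u/ ([+round]) → [ø]
/i/ harmonizes with /u/ ([+round]) → [y]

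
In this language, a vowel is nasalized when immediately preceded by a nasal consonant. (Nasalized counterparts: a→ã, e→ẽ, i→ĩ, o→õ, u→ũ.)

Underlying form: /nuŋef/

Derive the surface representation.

[nũŋẽf]

/u/ after nasal /n/ → [ũ]
/e/ after nasal /ŋ/ → [ẽ]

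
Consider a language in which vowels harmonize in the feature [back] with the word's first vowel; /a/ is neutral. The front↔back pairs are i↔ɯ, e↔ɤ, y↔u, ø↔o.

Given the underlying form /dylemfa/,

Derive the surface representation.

[dylemfa]

no segment meets the rule's conditions; no change.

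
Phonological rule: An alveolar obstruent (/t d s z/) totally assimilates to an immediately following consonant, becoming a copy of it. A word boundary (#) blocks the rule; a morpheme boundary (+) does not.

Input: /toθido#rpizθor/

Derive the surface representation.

[toθido#rpiθθor]

/z/ before /θ/ → [θ] (total assimilation)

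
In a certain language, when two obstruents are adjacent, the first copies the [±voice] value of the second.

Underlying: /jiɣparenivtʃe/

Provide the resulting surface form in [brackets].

[jixpareniftʃe]

/ɣ/ before /p/ (voiceless) → [x]
/v/ before /tʃ/ (voiceless) → [f]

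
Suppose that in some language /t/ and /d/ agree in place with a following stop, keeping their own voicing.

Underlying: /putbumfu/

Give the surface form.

[pupbumfu]

/t/ before /b/ (labial) → [p]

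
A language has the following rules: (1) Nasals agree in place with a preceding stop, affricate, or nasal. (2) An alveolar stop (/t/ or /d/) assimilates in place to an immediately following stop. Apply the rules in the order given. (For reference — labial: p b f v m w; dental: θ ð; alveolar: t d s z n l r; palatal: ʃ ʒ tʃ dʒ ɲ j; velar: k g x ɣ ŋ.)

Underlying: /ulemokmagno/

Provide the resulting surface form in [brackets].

[ulemokŋagŋo]

Rule 1: /m/ after /k/ (velar) → [ŋ]
Rule 1: /n/ after /g/ (velar) → [ŋ]
After rule 1: ulemokŋagŋo
Rule 2: no segment meets the rule's conditions; no change.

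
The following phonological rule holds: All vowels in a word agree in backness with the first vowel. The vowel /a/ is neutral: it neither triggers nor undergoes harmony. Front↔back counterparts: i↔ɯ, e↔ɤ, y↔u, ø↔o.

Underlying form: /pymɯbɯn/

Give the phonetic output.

[pymibin]

/ɯ/ harmonizes with /y/ ([-back]) → [i]
/ɯ/ harmonizes with /y/ ([-back]) → [i]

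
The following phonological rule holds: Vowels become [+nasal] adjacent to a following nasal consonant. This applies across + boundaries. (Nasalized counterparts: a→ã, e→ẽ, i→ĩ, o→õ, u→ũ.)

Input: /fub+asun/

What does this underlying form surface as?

/u/ before nasal /n/ → [ũ]

[fub+asũn]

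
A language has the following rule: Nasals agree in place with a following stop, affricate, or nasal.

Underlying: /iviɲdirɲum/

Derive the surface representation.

/ɲ/ before /d/ (alveolar) → [n]

[ivindirɲum]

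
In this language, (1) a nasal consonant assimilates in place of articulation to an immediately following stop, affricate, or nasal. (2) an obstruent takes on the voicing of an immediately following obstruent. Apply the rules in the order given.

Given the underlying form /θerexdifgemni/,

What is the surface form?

[θereɣdivgenni]

Rule 1: /m/ before /n/ (alveolar) → [n]
After rule 1: θerexdifgenni
Rule 2: /x/ before /d/ (voiced) → [ɣ]
Rule 2: /f/ before /g/ (voiced) → [v]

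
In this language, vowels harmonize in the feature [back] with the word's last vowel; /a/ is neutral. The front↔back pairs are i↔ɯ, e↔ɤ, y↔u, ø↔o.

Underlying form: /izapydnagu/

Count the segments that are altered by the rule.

/i/ harmonizes with /u/ ([+back]) → [ɯ]
/y/ harmonizes with /u/ ([+back]) → [u]
2 segments change.

2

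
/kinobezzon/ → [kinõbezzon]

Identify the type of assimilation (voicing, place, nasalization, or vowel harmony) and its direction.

/o/→[õ].
Each target copies a feature from the preceding segment, so the direction is progressive.

nasalization, progressive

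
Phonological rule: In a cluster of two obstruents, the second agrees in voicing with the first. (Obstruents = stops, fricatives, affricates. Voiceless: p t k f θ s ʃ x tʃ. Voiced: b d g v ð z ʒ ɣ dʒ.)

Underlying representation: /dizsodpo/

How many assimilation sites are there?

2

/s/ after /z/ (voiced) → [z]
/p/ after /d/ (voiced) → [b]
2 segments change.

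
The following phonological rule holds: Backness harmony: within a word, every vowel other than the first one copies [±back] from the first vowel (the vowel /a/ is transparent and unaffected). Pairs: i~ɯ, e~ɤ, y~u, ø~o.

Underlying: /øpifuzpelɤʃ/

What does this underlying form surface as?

[øpifyzpeleʃ]

/u/ harmonizes with /ø/ ([-back]) → [y]
/ɤ/ harmonizes with /ø/ ([-back]) → [e]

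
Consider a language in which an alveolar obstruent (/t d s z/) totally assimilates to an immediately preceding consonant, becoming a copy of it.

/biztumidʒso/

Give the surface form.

[bizzumidʒdʒo]

/t/ after /z/ → [z] (total assimilation)
/s/ after /dʒ/ → [dʒ] (total assimilation)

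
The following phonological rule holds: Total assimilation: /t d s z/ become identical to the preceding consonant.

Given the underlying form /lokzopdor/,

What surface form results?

/z/ after /k/ → [k] (total assimilation)
/d/ after /p/ → [p] (total assimilation)

[lokkoppor]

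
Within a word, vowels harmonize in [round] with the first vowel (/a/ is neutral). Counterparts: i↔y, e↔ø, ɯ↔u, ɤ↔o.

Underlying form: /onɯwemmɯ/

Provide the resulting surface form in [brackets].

[onuwømmu]

/ɯ/ harmonizes with /o/ ([+round]) → [u]
/e/ harmonizes with /o/ ([+round]) → [ø]
/ɯ/ harmonizes with /o/ ([+round]) → [u]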